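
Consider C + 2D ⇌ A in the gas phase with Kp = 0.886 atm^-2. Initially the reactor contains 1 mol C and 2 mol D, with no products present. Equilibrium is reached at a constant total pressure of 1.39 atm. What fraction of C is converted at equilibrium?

Take 1 mol C as basis and let X be its fractional conversion, so ξ = X.
Moles: n_C = 1 − X; n_D = 2 − 2X; n_A = X.
Summing: n_T = 3 − 2X.
With p_i = (n_i/n_T)P, Kp = p_A / (p_C p_D^2).
Equating to 0.886 atm^-2 and solving on 0 < X < 1: X = 0.353.

X = 0.353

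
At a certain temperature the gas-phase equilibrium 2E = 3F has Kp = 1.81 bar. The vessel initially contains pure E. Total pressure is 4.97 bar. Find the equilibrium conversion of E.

Take 1 mol E as basis and let X be its fractional conversion, so ξ = 0.5X.
Mole table: n_E = 1 − X; n_F = 1.5X.
Summing: n_T = 1 + 0.5X.
Mole fractions y_i = n_i/n_T; Kp = p_F^3 / (p_E^2) with p_i = y_i·P.
Equating to 1.81 bar and solving on 0 < X < 1: X = 0.370.

X = 0.370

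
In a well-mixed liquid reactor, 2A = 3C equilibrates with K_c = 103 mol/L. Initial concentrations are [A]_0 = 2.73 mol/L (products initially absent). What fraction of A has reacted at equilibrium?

Let X = conversion of A; extent ξ = 2.73X/2 mol/L.
Concentrations: [A] = 2.73 − 2.73X; [C] = 4.09X.
K_c = [C]^3 / ([A]^2).
This equals 103 at X = 0.790 (the root in 0 < X < 1).

X = 0.790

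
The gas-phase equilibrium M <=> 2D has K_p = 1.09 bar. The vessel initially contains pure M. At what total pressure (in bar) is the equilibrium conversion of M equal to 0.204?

P = 6.28 bar

Let X = conversion of M (basis 1 mol M); extent of reaction ξ = X.
At extent ξ: n_M = 1 − X; n_D = 2X.
Summing: n_T = 1 + X.
K_p = p_D^2 / (p_M) with p_i = (n_i/n_T)·P.
At X = 0.204: the mole-fraction product g(X) = Π y_i^ν_i = 0.1737. Since K_p = g(X)·P^{1}, P = (K_p/g)^(1/1) = (1.09/0.1737)^(1/1) = 6.28 bar.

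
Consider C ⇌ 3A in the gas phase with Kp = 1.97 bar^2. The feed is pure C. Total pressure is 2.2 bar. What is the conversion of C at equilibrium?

X = 0.300

Take 1 mol C as basis and let X be its fractional conversion, so ξ = X.
Species balance: n_C = 1 − X; n_A = 3X.
n_T = Σnᵢ = 1 + 2X.
Mole fractions y_i = n_i/n_T; Kp = p_A^3 / (p_C) with p_i = y_i·P.
Substituting and setting equal to 1.97 bar^2 gives a polynomial in X; the root in (0,1) is X = 0.300.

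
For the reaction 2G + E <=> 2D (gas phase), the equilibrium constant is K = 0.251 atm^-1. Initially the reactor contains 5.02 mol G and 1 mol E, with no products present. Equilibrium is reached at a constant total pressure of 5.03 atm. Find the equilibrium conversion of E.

Basis: 1 mol E initially; let X = conversion of E. Extent ξ = X.
Mole table: n_G = 5.02 − 2X; n_E = 1 − X; n_D = 2X.
Summing: n_T = 6.02 − X.
Mole fractions y_i = n_i/n_T; K = p_D^2 / (p_G^2 p_E) with p_i = y_i·P.
This yields a degree-3 equation in X; solving on (0,1), X = 0.591.

X = 0.591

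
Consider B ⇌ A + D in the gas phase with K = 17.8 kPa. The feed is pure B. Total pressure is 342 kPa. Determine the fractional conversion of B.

Basis: 1 mol B initially; let X = conversion of B. Extent ξ = X.
Moles: n_B = 1 − X; n_A = X; n_D = X.
n_T = Σnᵢ = 1 + X.
Mole fractions y_i = n_i/n_T; K = p_A p_D / (p_B) with p_i = y_i·P.
Equating to 17.8 kPa and solving on 0 < X < 1: X = 0.222.

X = 0.222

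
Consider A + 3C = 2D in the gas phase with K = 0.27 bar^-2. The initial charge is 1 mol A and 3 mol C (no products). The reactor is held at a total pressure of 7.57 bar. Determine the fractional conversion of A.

Basis: 1 mol A initially; let X = conversion of A. Extent ξ = X.
Mole table: n_A = 1 − X; n_C = 3 − 3X; n_D = 2X.
Total moles n_T = 4 − 2X.
y_i = n_i/n_T, p_i = y_i·P. K = p_D^2 / (p_A p_C^3).
Setting this equal to 0.27 bar^-2 and taking the physical root (0 < X < 1) gives X = 0.595.

X = 0.595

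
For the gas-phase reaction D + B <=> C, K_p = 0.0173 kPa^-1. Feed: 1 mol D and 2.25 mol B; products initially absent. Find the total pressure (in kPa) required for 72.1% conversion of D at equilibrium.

Let X = conversion of D (basis 1 mol D); extent of reaction ξ = X.
Species balance: n_D = 1 − X; n_B = 2.25 − X; n_C = X.
Summing: n_T = 3.25 − X.
K_p = p_C / (p_D p_B) with p_i = (n_i/n_T)·P.
At X = 0.721: the mole-fraction product g(X) = Π y_i^ν_i = 4.274. Since K_p = g(X)·P^{-1}, P = (g/K_p)^(1/1) = (4.274/0.0173)^(1/1) = 247 kPa.

P = 247 kPa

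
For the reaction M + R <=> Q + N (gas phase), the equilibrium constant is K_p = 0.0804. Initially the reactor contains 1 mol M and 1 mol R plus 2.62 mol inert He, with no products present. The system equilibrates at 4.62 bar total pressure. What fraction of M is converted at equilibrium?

Basis: 1 mol M initially; let X = conversion of M. Extent ξ = X.
At extent ξ: n_M = 1 − X; n_R = 1 − X; n_Q = X; n_N = X; n_I = 2.62 (inert).
Since Δν = 0, n_T = 4.62 throughout.
y_i = n_i/n_T, p_i = y_i·P. K_p = p_Q p_N / (p_M p_R).
Equating to 0.0804 and solving on 0 < X < 1: X = 0.221.

X = 0.221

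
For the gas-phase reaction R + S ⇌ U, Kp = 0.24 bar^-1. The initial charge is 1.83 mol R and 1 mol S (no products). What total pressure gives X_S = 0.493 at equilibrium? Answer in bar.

Basis: 1 mol S initially; let X = conversion of S. Extent ξ = X.
Moles: n_R = 1.83 − X; n_S = 1 − X; n_U = X.
Total moles n_T = 2.83 − X.
Kp = p_U / (p_R p_S) with p_i = (n_i/n_T)·P.
At X = 0.493: the mole-fraction product g(X) = Π y_i^ν_i = 1.7. Since Kp = g(X)·P^{-1}, P = (g/Kp)^(1/1) = (1.7/0.24)^(1/1) = 7.08 bar.

P = 7.08 bar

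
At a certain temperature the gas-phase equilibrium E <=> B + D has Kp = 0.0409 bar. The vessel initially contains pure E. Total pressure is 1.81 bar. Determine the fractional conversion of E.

Let X = conversion of E (basis 1 mol E); extent of reaction ξ = X.
At extent ξ: n_E = 1 − X; n_B = X; n_D = X.
Summing: n_T = 1 + X.
With p_i = (n_i/n_T)P, Kp = p_B p_D / (p_E).
Setting this equal to 0.0409 bar and taking the physical root (0 < X < 1) gives X = 0.149.

X = 0.149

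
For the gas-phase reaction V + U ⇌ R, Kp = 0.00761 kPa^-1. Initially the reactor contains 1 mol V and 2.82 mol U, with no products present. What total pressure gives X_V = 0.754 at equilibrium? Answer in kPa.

P = 598 kPa

Let X = conversion of V (basis 1 mol V); extent of reaction ξ = X.
Moles: n_V = 1 − X; n_U = 2.82 − X; n_R = X.
Total moles n_T = 3.82 − X.
Kp = p_R / (p_V p_U) with p_i = (n_i/n_T)·P.
At X = 0.754: the mole-fraction product g(X) = Π y_i^ν_i = 4.549. Since Kp = g(X)·P^{-1}, P = (g/Kp)^(1/1) = (4.549/0.00761)^(1/1) = 598 kPa.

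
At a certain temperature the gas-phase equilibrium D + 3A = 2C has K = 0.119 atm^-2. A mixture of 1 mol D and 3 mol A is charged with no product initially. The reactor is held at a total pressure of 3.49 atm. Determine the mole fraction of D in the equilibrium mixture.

y_D = 0.192

Let X = conversion of D (basis 1 mol D); extent of reaction ξ = X.
At extent ξ: n_D = 1 − X; n_A = 3 − 3X; n_C = 2X.
n_T = Σnᵢ = 4 − 2X.
Mole fractions y_i = n_i/n_T; K = p_C^2 / (p_D p_A^3) with p_i = y_i·P.
Substituting and setting equal to 0.119 atm^-2 gives a polynomial in X; the root in (0,1) is X = 0.375.
Then n_D = 0.625, n_T = 3.25, so y_D = 0.192.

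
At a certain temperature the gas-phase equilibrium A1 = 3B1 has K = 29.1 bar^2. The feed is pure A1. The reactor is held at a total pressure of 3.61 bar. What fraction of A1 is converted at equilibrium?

Take 1 mol A1 as basis and let X be its fractional conversion, so ξ = X.
Species balance: n_A1 = 1 − X; n_B1 = 3X.
Summing: n_T = 1 + 2X.
With p_i = (n_i/n_T)P, K = p_B1^3 / (p_A1).
This yields a degree-3 equation in X; solving on (0,1), X = 0.548.

X = 0.548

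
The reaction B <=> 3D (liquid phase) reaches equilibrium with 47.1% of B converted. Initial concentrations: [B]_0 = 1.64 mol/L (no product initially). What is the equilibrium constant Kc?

Let X = conversion of B.
Concentrations: [B] = 1.64 − 1.64X; [D] = 4.92X.
At X = 0.471: [B] = 0.868, [D] = 2.32.
Kc = [D]^3 / ([B]) = 14.3 (mol/L)^2.

Kc = 14.3 (mol/L)^2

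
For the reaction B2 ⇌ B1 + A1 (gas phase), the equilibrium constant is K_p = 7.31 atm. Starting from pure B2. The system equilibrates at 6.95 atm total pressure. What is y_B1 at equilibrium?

Take 1 mol B2 as basis and let X be its fractional conversion, so ξ = X.
At extent ξ: n_B2 = 1 − X; n_B1 = X; n_A1 = X.
n_T = Σnᵢ = 1 + X.
With p_i = (n_i/n_T)P, K_p = p_B1 p_A1 / (p_B2).
Substituting and setting equal to 7.31 atm gives a polynomial in X; the root in (0,1) is X = 0.716.
Then n_B1 = 0.716, n_T = 1.72, so y_B1 = 0.417.

y_B1 = 0.417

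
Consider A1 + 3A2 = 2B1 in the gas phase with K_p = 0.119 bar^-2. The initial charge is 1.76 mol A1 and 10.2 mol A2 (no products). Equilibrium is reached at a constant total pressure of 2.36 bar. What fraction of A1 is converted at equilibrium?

Let X = conversion of A1 (basis 1.76 mol A1); extent of reaction ξ = 1.76X.
Species balance: n_A1 = 1.76 − 1.76X; n_A2 = 10.2 − 5.28X; n_B1 = 3.52X.
n_T = Σnᵢ = 12 − 3.52X.
Mole fractions y_i = n_i/n_T; K_p = p_B1^2 / (p_A1 p_A2^3) with p_i = y_i·P.
Equating to 0.119 bar^-2 and solving on 0 < X < 1: X = 0.467.

X = 0.467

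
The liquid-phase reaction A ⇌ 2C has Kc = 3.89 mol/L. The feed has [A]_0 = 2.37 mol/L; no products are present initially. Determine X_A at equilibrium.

X = 0.467

Let X = conversion of A; extent ξ = 2.37·X mol/L.
Concentrations: [A] = 2.37 − 2.37X; [C] = 4.74X.
Kc = [C]^2 / ([A]).
Equating to 3.89 mol/L: the physical root is X = 0.467.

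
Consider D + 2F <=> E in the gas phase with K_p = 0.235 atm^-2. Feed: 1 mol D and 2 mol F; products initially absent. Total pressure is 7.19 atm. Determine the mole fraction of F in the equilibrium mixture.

y_F = 0.403

Take 1 mol D as basis and let X be its fractional conversion, so ξ = X.
Species balance: n_D = 1 − X; n_F = 2 − 2X; n_E = X.
Total moles n_T = 3 − 2X.
With p_i = (n_i/n_T)P, K_p = p_E / (p_D p_F^2).
Setting this equal to 0.235 atm^-2 and taking the physical root (0 < X < 1) gives X = 0.663.
Then n_F = 0.674, n_T = 1.67, so y_F = 0.403.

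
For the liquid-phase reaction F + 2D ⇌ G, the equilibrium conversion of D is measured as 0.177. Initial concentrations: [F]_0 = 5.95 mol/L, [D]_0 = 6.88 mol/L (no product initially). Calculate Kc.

Kc = 0.00356 (mol/L)^-2

Let X = conversion of D.
Concentrations: [F] = 5.95 − 3.44X; [D] = 6.88 − 6.88X; [G] = 3.44X.
At X = 0.177: [F] = 5.34, [D] = 5.66, [G] = 0.609.
Kc = [G] / ([F] [D]^2) = 0.00356 (mol/L)^-2.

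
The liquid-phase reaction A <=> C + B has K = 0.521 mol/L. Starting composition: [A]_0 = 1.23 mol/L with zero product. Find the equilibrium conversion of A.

Let X = conversion of A; extent ξ = 1.23·X mol/L.
Concentrations: [A] = 1.23 − 1.23X; [C] = 1.23X; [B] = 1.23X.
K = [C] [B] / ([A]).
Setting equal to 0.521 and solving for X on (0,1) gives X = 0.473.

X = 0.473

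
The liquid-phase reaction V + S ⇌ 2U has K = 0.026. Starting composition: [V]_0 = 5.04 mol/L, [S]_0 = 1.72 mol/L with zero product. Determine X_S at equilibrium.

Let X = conversion of S; extent ξ = 1.72·X mol/L.
Concentrations: [V] = 5.04 − 1.72X; [S] = 1.72 − 1.72X; [U] = 3.44X.
K = [U]^2 / ([V] [S]).
Solving K = 0.026 for X ∈ (0,1): X = 0.126.

X = 0.126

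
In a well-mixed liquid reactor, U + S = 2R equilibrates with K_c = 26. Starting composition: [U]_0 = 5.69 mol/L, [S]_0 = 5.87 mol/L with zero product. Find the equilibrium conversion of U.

Let X = conversion of U; extent ξ = 5.69·X mol/L.
Concentrations: [U] = 5.69 − 5.69X; [S] = 5.87 − 5.69X; [R] = 11.4X.
K_c = [R]^2 / ([U] [S]).
Solving K_c = 26 for X ∈ (0,1): X = 0.729.

X = 0.729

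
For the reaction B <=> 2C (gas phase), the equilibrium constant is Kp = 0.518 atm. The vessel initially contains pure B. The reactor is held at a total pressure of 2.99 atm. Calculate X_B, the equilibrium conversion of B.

X = 0.204

Basis: 1 mol B initially; let X = conversion of B. Extent ξ = X.
Species balance: n_B = 1 − X; n_C = 2X.
Total moles n_T = 1 + X.
Mole fractions y_i = n_i/n_T; Kp = p_C^2 / (p_B) with p_i = y_i·P.
This yields a degree-2 equation in X; solving on (0,1), X = 0.204.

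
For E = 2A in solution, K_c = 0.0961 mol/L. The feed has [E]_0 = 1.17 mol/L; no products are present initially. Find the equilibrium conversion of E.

X = 0.133

Let X = conversion of E; extent ξ = 1.17·X mol/L.
Concentrations: [E] = 1.17 − 1.17X; [A] = 2.34X.
K_c = [A]^2 / ([E]).
This equals 0.0961 at X = 0.133 (the root in 0 < X < 1).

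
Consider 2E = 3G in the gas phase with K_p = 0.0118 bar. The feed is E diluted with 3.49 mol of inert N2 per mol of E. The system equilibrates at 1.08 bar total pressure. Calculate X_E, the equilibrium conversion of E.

Let X = conversion of E (basis 1 mol E); extent of reaction ξ = 0.5X.
Mole table: n_E = 1 − X; n_G = 1.5X; n_I = 3.49 (inert).
Total moles n_T = 4.49 + 0.5X.
With p_i = (n_i/n_T)P, K_p = p_G^3 / (p_E^2).
Setting this equal to 0.0118 bar and taking the physical root (0 < X < 1) gives X = 0.210.

X = 0.210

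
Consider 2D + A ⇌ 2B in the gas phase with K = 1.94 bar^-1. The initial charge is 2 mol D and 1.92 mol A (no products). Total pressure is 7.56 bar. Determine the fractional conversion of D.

X = 0.702

Basis: 2 mol D initially; let X = conversion of D. Extent ξ = X.
Moles: n_D = 2 − 2X; n_A = 1.92 − X; n_B = 2X.
n_T = Σnᵢ = 3.92 − X.
Mole fractions y_i = n_i/n_T; K = p_B^2 / (p_D^2 p_A) with p_i = y_i·P.
Equating to 1.94 bar^-1 and solving on 0 < X < 1: X = 0.702.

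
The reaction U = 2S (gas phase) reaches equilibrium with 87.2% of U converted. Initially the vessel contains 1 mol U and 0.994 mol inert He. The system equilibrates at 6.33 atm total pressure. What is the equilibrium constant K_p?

Take 1 mol U as basis and let X be its fractional conversion, so ξ = X.
At extent ξ: n_U = 1 − X; n_S = 2X; n_I = 0.994 (inert).
Total moles n_T = 1.99 + X.
At X = 0.872: n_U = 0.128, n_S = 1.74, n_T = 2.87.
p_i = (n_i/n_T)·P. K_p = p_S^2 / (p_U) = 52.5 atm.

K_p = 52.5 atm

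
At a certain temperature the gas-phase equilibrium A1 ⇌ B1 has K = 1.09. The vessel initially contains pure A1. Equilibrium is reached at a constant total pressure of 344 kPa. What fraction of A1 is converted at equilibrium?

Basis: 1 mol A1 initially; let X = conversion of A1. Extent ξ = X.
At extent ξ: n_A1 = 1 − X; n_B1 = X.
Total moles n_T = 1 (Δν = 0, constant).
With p_i = (n_i/n_T)P, K = p_B1 / (p_A1).
Equating to 1.09 and solving on 0 < X < 1: X = 0.522.

X = 0.522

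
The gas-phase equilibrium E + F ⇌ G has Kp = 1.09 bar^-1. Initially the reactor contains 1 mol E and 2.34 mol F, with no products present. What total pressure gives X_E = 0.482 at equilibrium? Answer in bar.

P = 1.31 bar

Take 1 mol E as basis and let X be its fractional conversion, so ξ = X.
Mole table: n_E = 1 − X; n_F = 2.34 − X; n_G = X.
n_T = Σnᵢ = 3.34 − X.
Kp = p_G / (p_E p_F) with p_i = (n_i/n_T)·P.
At X = 0.482: the mole-fraction product g(X) = Π y_i^ν_i = 1.431. Since Kp = g(X)·P^{-1}, P = (g/Kp)^(1/1) = (1.431/1.09)^(1/1) = 1.31 bar.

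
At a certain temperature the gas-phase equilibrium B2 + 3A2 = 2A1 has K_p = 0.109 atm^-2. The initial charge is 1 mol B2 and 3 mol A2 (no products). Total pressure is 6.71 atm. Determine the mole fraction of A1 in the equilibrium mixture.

y_A1 = 0.326

Let X = conversion of B2 (basis 1 mol B2); extent of reaction ξ = X.
Mole table: n_B2 = 1 − X; n_A2 = 3 − 3X; n_A1 = 2X.
n_T = Σnᵢ = 4 − 2X.
With p_i = (n_i/n_T)P, K_p = p_A1^2 / (p_B2 p_A2^3).
Equating to 0.109 atm^-2 and solving on 0 < X < 1: X = 0.492.
Then n_A1 = 0.984, n_T = 3.02, so y_A1 = 0.326.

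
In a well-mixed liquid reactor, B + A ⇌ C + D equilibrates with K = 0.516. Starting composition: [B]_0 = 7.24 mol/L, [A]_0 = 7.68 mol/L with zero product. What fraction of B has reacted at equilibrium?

Let X = conversion of B; extent ξ = 7.24·X mol/L.
Concentrations: [B] = 7.24 − 7.24X; [A] = 7.68 − 7.24X; [C] = 7.24X; [D] = 7.24X.
K = [C] [D] / ([B] [A]).
Equating to 0.516: the physical root is X = 0.430.

X = 0.430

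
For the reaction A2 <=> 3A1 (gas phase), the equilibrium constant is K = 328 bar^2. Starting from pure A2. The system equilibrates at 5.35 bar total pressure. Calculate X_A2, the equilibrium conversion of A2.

Let X = conversion of A2 (basis 1 mol A2); extent of reaction ξ = X.
At extent ξ: n_A2 = 1 − X; n_A1 = 3X.
Total moles n_T = 1 + 2X.
With p_i = (n_i/n_T)P, K = p_A1^3 / (p_A2).
Substituting and setting equal to 328 bar^2 gives a polynomial in X; the root in (0,1) is X = 0.815.

X = 0.815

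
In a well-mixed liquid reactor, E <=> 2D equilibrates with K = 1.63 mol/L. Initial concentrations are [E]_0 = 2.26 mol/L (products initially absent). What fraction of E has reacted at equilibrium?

X = 0.344

Let X = conversion of E; extent ξ = 2.26·X mol/L.
Concentrations: [E] = 2.26 − 2.26X; [D] = 4.52X.
K = [D]^2 / ([E]).
This equals 1.63 at X = 0.344 (the root in 0 < X < 1).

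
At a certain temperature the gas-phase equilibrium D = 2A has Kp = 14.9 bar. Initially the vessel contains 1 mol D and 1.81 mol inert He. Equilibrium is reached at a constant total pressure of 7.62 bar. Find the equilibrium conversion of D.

Basis: 1 mol D initially; let X = conversion of D. Extent ξ = X.
Moles: n_D = 1 − X; n_A = 2X; n_I = 1.81 (inert).
Total moles n_T = 2.81 + X.
Mole fractions y_i = n_i/n_T; Kp = p_A^2 / (p_D) with p_i = y_i·P.
Setting this equal to 14.9 bar and taking the physical root (0 < X < 1) gives X = 0.708.

X = 0.708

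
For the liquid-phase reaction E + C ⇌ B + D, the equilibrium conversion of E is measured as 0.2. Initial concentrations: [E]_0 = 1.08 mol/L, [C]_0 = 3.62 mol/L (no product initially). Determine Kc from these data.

Let X = conversion of E.
Concentrations: [E] = 1.08 − 1.08X; [C] = 3.62 − 1.08X; [B] = 1.08X; [D] = 1.08X.
At X = 0.2: [E] = 0.864, [C] = 3.4, [B] = 0.216, [D] = 0.216.
Kc = [B] [D] / ([E] [C]) = 0.0159.

Kc = 0.0159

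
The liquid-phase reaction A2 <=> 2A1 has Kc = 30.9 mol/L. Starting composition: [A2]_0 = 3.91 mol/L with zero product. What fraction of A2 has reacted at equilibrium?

X = 0.730

Let X = conversion of A2; extent ξ = 3.91·X mol/L.
Concentrations: [A2] = 3.91 − 3.91X; [A1] = 7.82X.
Kc = [A1]^2 / ([A2]).
Solving Kc = 30.9 for X ∈ (0,1): X = 0.730.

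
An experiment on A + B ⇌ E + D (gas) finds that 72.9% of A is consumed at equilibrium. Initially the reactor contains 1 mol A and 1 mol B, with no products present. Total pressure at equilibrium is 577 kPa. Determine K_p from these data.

Let X = conversion of A (basis 1 mol A); extent of reaction ξ = X.
At extent ξ: n_A = 1 − X; n_B = 1 − X; n_E = X; n_D = X.
Since Δν = 0, n_T = 2 throughout.
At X = 0.729: n_A = 0.271, n_B = 0.271, n_E = 0.729, n_D = 0.729, n_T = 2.
p_i = (n_i/n_T)·P. K_p = p_E p_D / (p_A p_B) = 7.24.

K_p = 7.24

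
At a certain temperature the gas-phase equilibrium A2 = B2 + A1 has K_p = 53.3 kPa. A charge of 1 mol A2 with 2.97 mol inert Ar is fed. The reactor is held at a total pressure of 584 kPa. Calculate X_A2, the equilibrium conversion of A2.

X = 0.465

Take 1 mol A2 as basis and let X be its fractional conversion, so ξ = X.
Moles: n_A2 = 1 − X; n_B2 = X; n_A1 = X; n_I = 2.97 (inert).
n_T = Σnᵢ = 3.97 + X.
Mole fractions y_i = n_i/n_T; K_p = p_B2 p_A1 / (p_A2) with p_i = y_i·P.
This yields a degree-2 equation in X; solving on (0,1), X = 0.465.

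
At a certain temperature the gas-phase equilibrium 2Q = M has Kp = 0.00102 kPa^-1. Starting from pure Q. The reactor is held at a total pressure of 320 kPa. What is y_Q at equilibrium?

Let X = conversion of Q (basis 1 mol Q); extent of reaction ξ = 0.5X.
At extent ξ: n_Q = 1 − X; n_M = 0.5X.
Summing: n_T = 1 − 0.5X.
y_i = n_i/n_T, p_i = y_i·P. Kp = p_M / (p_Q^2).
Equating to 0.00102 kPa^-1 and solving on 0 < X < 1: X = 0.341.
Then n_Q = 0.659, n_T = 0.829, so y_Q = 0.794.

y_Q = 0.794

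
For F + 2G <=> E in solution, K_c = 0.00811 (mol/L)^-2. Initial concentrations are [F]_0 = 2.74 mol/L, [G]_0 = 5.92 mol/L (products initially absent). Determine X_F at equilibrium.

Let X = conversion of F; extent ξ = 2.74·X mol/L.
Concentrations: [F] = 2.74 − 2.74X; [G] = 5.92 − 5.48X; [E] = 2.74X.
K_c = [E] / ([F] [G]^2).
Equating to 0.00811 (mol/L)^-2: the physical root is X = 0.168.

X = 0.168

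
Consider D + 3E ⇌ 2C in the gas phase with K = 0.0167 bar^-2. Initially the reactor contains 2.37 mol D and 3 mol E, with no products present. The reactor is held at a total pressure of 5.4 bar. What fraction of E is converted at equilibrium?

Let X = conversion of E (basis 3 mol E); extent of reaction ξ = X.
Species balance: n_D = 2.37 − X; n_E = 3 − 3X; n_C = 2X.
n_T = Σnᵢ = 5.37 − 2X.
With p_i = (n_i/n_T)P, K = p_C^2 / (p_D p_E^3).
This yields a degree-4 equation in X; solving on (0,1), X = 0.312.

X = 0.312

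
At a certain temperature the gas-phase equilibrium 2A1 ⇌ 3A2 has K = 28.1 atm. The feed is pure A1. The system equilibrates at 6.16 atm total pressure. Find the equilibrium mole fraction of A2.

Take 1 mol A1 as basis and let X be its fractional conversion, so ξ = 0.5X.
Species balance: n_A1 = 1 − X; n_A2 = 1.5X.
n_T = Σnᵢ = 1 + 0.5X.
y_i = n_i/n_T, p_i = y_i·P. K = p_A2^3 / (p_A1^2).
Substituting and setting equal to 28.1 atm gives a polynomial in X; the root in (0,1) is X = 0.627.
Then n_A2 = 0.941, n_T = 1.31, so y_A2 = 0.716.

y_A2 = 0.716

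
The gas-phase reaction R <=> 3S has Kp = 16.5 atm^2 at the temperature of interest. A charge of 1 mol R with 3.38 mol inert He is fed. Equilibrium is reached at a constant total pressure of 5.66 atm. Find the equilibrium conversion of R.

Basis: 1 mol R initially; let X = conversion of R. Extent ξ = X.
Species balance: n_R = 1 − X; n_S = 3X; n_I = 3.38 (inert).
Total moles n_T = 4.38 + 2X.
With p_i = (n_i/n_T)P, Kp = p_S^3 / (p_R).
Equating to 16.5 atm^2 and solving on 0 < X < 1: X = 0.614.

X = 0.614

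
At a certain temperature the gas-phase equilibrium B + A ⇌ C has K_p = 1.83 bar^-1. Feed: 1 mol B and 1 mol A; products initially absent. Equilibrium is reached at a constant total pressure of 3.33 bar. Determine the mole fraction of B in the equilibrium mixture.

y_B = 0.273

Let X = conversion of B (basis 1 mol B); extent of reaction ξ = X.
Species balance: n_B = 1 − X; n_A = 1 − X; n_C = X.
Total moles n_T = 2 − X.
With p_i = (n_i/n_T)P, K_p = p_C / (p_B p_A).
Setting this equal to 1.83 bar^-1 and taking the physical root (0 < X < 1) gives X = 0.625.
Then n_B = 0.375, n_T = 1.38, so y_B = 0.273.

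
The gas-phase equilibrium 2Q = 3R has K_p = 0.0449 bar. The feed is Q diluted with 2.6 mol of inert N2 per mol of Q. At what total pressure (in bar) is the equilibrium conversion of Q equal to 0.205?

Let X = conversion of Q (basis 1 mol Q); extent of reaction ξ = 0.5X.
Moles: n_Q = 1 − X; n_R = 1.5X; n_I = 2.6 (inert).
n_T = Σnᵢ = 3.6 + 0.5X.
K_p = p_R^3 / (p_Q^2) with p_i = (n_i/n_T)·P.
At X = 0.205: the mole-fraction product g(X) = Π y_i^ν_i = 0.01243. Since K_p = g(X)·P^{1}, P = (K_p/g)^(1/1) = (0.0449/0.01243)^(1/1) = 3.61 bar.

P = 3.61 bar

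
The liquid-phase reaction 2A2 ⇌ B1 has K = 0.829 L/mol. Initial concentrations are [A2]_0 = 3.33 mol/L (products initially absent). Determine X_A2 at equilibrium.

Let X = conversion of A2; extent ξ = 3.33X/2 mol/L.
Concentrations: [A2] = 3.33 − 3.33X; [B1] = 1.67X.
K = [B1] / ([A2]^2).
Equating to 0.829 L/mol: the physical root is X = 0.655.

X = 0.655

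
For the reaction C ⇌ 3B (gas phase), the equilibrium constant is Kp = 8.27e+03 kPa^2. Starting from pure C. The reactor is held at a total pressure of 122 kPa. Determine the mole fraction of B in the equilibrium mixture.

Take 1 mol C as basis and let X be its fractional conversion, so ξ = X.
At extent ξ: n_C = 1 − X; n_B = 3X.
Summing: n_T = 1 + 2X.
With p_i = (n_i/n_T)P, Kp = p_B^3 / (p_C).
Equating to 8.27e+03 kPa^2 and solving on 0 < X < 1: X = 0.337.
Then n_B = 1.01, n_T = 1.67, so y_B = 0.604.

y_B = 0.604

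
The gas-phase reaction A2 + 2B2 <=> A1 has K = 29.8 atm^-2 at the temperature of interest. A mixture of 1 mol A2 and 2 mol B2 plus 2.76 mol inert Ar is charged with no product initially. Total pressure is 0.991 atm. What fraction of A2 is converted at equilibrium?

X = 0.535

Basis: 1 mol A2 initially; let X = conversion of A2. Extent ξ = X.
Moles: n_A2 = 1 − X; n_B2 = 2 − 2X; n_A1 = X; n_I = 2.76 (inert).
n_T = Σnᵢ = 5.76 − 2X.
Mole fractions y_i = n_i/n_T; K = p_A1 / (p_A2 p_B2^2) with p_i = y_i·P.
Substituting and setting equal to 29.8 atm^-2 gives a polynomial in X; the root in (0,1) is X = 0.535.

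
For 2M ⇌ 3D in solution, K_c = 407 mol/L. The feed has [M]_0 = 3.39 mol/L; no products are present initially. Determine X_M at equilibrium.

Let X = conversion of M; extent ξ = 3.39X/2 mol/L.
Concentrations: [M] = 3.39 − 3.39X; [D] = 5.08X.
K_c = [D]^3 / ([M]^2).
Solving K_c = 407 for X ∈ (0,1): X = 0.865.

X = 0.865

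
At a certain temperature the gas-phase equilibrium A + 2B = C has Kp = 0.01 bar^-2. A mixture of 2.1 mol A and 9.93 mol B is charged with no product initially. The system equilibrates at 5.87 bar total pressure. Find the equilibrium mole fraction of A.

Basis: 2.1 mol A initially; let X = conversion of A. Extent ξ = 2.1X.
Species balance: n_A = 2.1 − 2.1X; n_B = 9.93 − 4.2X; n_C = 2.1X.
Total moles n_T = 12 − 4.2X.
y_i = n_i/n_T, p_i = y_i·P. Kp = p_C / (p_A p_B^2).
This yields a degree-3 equation in X; solving on (0,1), X = 0.186.
Then n_A = 1.71, n_T = 11.3, so y_A = 0.152.

y_A = 0.152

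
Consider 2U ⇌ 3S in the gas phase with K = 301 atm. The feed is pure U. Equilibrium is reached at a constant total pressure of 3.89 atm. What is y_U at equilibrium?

y_U = 0.097

Take 1 mol U as basis and let X be its fractional conversion, so ξ = 0.5X.
Mole table: n_U = 1 − X; n_S = 1.5X.
Summing: n_T = 1 + 0.5X.
With p_i = (n_i/n_T)P, K = p_S^3 / (p_U^2).
Substituting and setting equal to 301 atm gives a polynomial in X; the root in (0,1) is X = 0.861.
Then n_U = 0.139, n_T = 1.43, so y_U = 0.097.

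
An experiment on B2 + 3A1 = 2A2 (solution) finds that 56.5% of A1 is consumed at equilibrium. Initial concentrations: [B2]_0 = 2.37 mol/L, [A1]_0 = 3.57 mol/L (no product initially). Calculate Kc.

Kc = 0.284 (mol/L)^-2

Let X = conversion of A1.
Concentrations: [B2] = 2.37 − 1.19X; [A1] = 3.57 − 3.57X; [A2] = 2.38X.
At X = 0.565: [B2] = 1.7, [A1] = 1.55, [A2] = 1.34.
Kc = [A2]^2 / ([B2] [A1]^3) = 0.284 (mol/L)^-2.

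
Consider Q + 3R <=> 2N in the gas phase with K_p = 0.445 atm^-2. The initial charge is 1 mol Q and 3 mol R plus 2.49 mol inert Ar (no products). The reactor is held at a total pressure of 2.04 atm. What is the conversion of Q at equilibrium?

Let X = conversion of Q (basis 1 mol Q); extent of reaction ξ = X.
Mole table: n_Q = 1 − X; n_R = 3 − 3X; n_N = 2X; n_I = 2.49 (inert).
Total moles n_T = 6.49 − 2X.
With p_i = (n_i/n_T)P, K_p = p_N^2 / (p_Q p_R^3).
Equating to 0.445 atm^-2 and solving on 0 < X < 1: X = 0.297.

X = 0.297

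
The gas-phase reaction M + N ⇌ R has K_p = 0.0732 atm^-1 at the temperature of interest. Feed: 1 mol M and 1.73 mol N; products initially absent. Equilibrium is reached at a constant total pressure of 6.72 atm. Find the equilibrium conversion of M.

Basis: 1 mol M initially; let X = conversion of M. Extent ξ = X.
At extent ξ: n_M = 1 − X; n_N = 1.73 − X; n_R = X.
Summing: n_T = 2.73 − X.
Mole fractions y_i = n_i/n_T; K_p = p_R / (p_M p_N) with p_i = y_i·P.
Substituting and setting equal to 0.0732 atm^-1 gives a polynomial in X; the root in (0,1) is X = 0.228.

X = 0.228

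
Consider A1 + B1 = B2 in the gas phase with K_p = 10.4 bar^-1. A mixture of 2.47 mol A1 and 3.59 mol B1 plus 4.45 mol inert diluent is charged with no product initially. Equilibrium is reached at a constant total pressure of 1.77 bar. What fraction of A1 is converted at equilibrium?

Let X = conversion of A1 (basis 2.47 mol A1); extent of reaction ξ = 2.47X.
Moles: n_A1 = 2.47 − 2.47X; n_B1 = 3.59 − 2.47X; n_B2 = 2.47X; n_I = 4.45 (inert).
n_T = Σnᵢ = 10.5 − 2.47X.
y_i = n_i/n_T, p_i = y_i·P. K_p = p_B2 / (p_A1 p_B1).
Equating to 10.4 bar^-1 and solving on 0 < X < 1: X = 0.781.

X = 0.781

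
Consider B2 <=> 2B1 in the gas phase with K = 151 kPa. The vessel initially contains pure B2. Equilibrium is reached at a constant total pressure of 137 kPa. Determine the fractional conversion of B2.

Take 1 mol B2 as basis and let X be its fractional conversion, so ξ = X.
Species balance: n_B2 = 1 − X; n_B1 = 2X.
Summing: n_T = 1 + X.
y_i = n_i/n_T, p_i = y_i·P. K = p_B1^2 / (p_B2).
Substituting and setting equal to 151 kPa gives a polynomial in X; the root in (0,1) is X = 0.465.

X = 0.465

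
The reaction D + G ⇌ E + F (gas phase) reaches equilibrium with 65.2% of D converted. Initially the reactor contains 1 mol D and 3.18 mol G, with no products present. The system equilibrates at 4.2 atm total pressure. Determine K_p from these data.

Take 1 mol D as basis and let X be its fractional conversion, so ξ = X.
Moles: n_D = 1 − X; n_G = 3.18 − X; n_E = X; n_F = X.
Total moles n_T = 4.18 (Δν = 0, constant).
At X = 0.652: n_D = 0.348, n_G = 2.53, n_E = 0.652, n_F = 0.652, n_T = 4.18.
p_i = (n_i/n_T)·P. K_p = p_E p_F / (p_D p_G) = 0.483.

K_p = 0.483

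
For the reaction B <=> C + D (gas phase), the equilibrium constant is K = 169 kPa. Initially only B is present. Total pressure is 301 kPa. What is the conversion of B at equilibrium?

X = 0.600

Take 1 mol B as basis and let X be its fractional conversion, so ξ = X.
Moles: n_B = 1 − X; n_C = X; n_D = X.
Total moles n_T = 1 + X.
Mole fractions y_i = n_i/n_T; K = p_C p_D / (p_B) with p_i = y_i·P.
Substituting and setting equal to 169 kPa gives a polynomial in X; the root in (0,1) is X = 0.600.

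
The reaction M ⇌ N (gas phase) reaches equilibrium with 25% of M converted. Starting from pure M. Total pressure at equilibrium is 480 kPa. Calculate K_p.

K_p = 0.333

Let X = conversion of M (basis 1 mol M); extent of reaction ξ = X.
Species balance: n_M = 1 − X; n_N = X.
n_T stays at 1 (no change in mole number).
At X = 0.25: n_M = 0.75, n_N = 0.25, n_T = 1.
p_i = (n_i/n_T)·P. K_p = p_N / (p_M) = 0.333.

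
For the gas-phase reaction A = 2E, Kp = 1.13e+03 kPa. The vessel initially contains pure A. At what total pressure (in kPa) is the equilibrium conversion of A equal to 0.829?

Take 1 mol A as basis and let X be its fractional conversion, so ξ = X.
At extent ξ: n_A = 1 − X; n_E = 2X.
n_T = Σnᵢ = 1 + X.
Kp = p_E^2 / (p_A) with p_i = (n_i/n_T)·P.
At X = 0.829: the mole-fraction product g(X) = Π y_i^ν_i = 8.789. Since Kp = g(X)·P^{1}, P = (Kp/g)^(1/1) = (1.13e+03/8.789)^(1/1) = 129 kPa.

P = 129 kPa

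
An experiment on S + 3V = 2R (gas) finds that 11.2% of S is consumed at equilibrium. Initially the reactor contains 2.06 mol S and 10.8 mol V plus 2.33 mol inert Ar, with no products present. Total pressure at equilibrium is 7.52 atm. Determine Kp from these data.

Kp = 0.000432 atm^-2

Basis: 2.06 mol S initially; let X = conversion of S. Extent ξ = 2.06X.
Species balance: n_S = 2.06 − 2.06X; n_V = 10.8 − 6.18X; n_R = 4.12X; n_I = 2.33 (inert).
n_T = Σnᵢ = 15.2 − 4.12X.
At X = 0.112: n_S = 1.83, n_V = 10.1, n_R = 0.461, n_T = 14.7.
p_i = (n_i/n_T)·P. Kp = p_R^2 / (p_S p_V^3) = 0.000432 atm^-2.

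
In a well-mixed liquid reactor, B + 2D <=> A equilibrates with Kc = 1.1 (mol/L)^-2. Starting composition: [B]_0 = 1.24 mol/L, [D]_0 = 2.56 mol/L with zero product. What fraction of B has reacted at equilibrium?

X = 0.580

Let X = conversion of B; extent ξ = 1.24·X mol/L.
Concentrations: [B] = 1.24 − 1.24X; [D] = 2.56 − 2.48X; [A] = 1.24X.
Kc = [A] / ([B] [D]^2).
Solving Kc = 1.1 for X ∈ (0,1): X = 0.580.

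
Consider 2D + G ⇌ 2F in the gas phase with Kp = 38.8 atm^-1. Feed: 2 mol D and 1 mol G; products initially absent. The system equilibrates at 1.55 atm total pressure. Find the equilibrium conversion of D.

X = 0.728

Basis: 2 mol D initially; let X = conversion of D. Extent ξ = X.
Mole table: n_D = 2 − 2X; n_G = 1 − X; n_F = 2X.
Summing: n_T = 3 − X.
Mole fractions y_i = n_i/n_T; Kp = p_F^2 / (p_D^2 p_G) with p_i = y_i·P.
This yields a degree-3 equation in X; solving on (0,1), X = 0.728.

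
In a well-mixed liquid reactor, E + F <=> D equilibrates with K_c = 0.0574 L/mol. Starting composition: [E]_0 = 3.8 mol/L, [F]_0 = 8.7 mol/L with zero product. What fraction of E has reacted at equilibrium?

X = 0.302

Let X = conversion of E; extent ξ = 3.8·X mol/L.
Concentrations: [E] = 3.8 − 3.8X; [F] = 8.7 − 3.8X; [D] = 3.8X.
K_c = [D] / ([E] [F]).
Solving K_c = 0.0574 for X ∈ (0,1): X = 0.302.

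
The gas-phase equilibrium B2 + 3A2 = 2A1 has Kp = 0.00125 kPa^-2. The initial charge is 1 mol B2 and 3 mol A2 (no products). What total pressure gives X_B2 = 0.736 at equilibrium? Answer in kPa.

Let X = conversion of B2 (basis 1 mol B2); extent of reaction ξ = X.
Species balance: n_B2 = 1 − X; n_A2 = 3 − 3X; n_A1 = 2X.
Total moles n_T = 4 − 2X.
Kp = p_A1^2 / (p_B2 p_A2^3) with p_i = (n_i/n_T)·P.
At X = 0.736: the mole-fraction product g(X) = Π y_i^ν_i = 105.6. Since Kp = g(X)·P^{-2}, P = (g/Kp)^(1/2) = (105.6/0.00125)^(1/2) = 291 kPa.

P = 291 kPa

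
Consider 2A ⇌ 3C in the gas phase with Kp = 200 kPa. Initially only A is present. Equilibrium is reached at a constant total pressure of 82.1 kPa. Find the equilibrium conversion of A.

X = 0.562

Let X = conversion of A (basis 1 mol A); extent of reaction ξ = 0.5X.
Moles: n_A = 1 − X; n_C = 1.5X.
Total moles n_T = 1 + 0.5X.
y_i = n_i/n_T, p_i = y_i·P. Kp = p_C^3 / (p_A^2).
Equating to 200 kPa and solving on 0 < X < 1: X = 0.562.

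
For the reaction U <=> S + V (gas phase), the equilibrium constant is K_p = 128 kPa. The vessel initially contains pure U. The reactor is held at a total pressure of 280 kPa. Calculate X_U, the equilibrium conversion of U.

Take 1 mol U as basis and let X be its fractional conversion, so ξ = X.
Mole table: n_U = 1 − X; n_S = X; n_V = X.
Total moles n_T = 1 + X.
With p_i = (n_i/n_T)P, K_p = p_S p_V / (p_U).
This yields a degree-2 equation in X; solving on (0,1), X = 0.560.

X = 0.560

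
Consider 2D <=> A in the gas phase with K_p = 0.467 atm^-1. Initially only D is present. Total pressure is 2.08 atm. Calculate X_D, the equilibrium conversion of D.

Take 1 mol D as basis and let X be its fractional conversion, so ξ = 0.5X.
Mole table: n_D = 1 − X; n_A = 0.5X.
n_T = Σnᵢ = 1 − 0.5X.
y_i = n_i/n_T, p_i = y_i·P. K_p = p_A / (p_D^2).
Substituting and setting equal to 0.467 atm^-1 gives a polynomial in X; the root in (0,1) is X = 0.548.

X = 0.548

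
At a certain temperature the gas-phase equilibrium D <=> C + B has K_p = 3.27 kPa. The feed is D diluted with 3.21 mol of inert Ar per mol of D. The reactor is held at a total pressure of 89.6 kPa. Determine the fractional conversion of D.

X = 0.333

Take 1 mol D as basis and let X be its fractional conversion, so ξ = X.
Moles: n_D = 1 − X; n_C = X; n_B = X; n_I = 3.21 (inert).
Summing: n_T = 4.21 + X.
With p_i = (n_i/n_T)P, K_p = p_C p_B / (p_D).
Substituting and setting equal to 3.27 kPa gives a polynomial in X; the root in (0,1) is X = 0.333.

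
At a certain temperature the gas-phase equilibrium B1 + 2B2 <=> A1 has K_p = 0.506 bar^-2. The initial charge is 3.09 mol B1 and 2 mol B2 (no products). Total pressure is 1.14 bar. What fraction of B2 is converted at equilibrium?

X = 0.215

Let X = conversion of B2 (basis 2 mol B2); extent of reaction ξ = X.
Moles: n_B1 = 3.09 − X; n_B2 = 2 − 2X; n_A1 = X.
Total moles n_T = 5.09 − 2X.
Mole fractions y_i = n_i/n_T; K_p = p_A1 / (p_B1 p_B2^2) with p_i = y_i·P.
This yields a degree-3 equation in X; solving on (0,1), X = 0.215.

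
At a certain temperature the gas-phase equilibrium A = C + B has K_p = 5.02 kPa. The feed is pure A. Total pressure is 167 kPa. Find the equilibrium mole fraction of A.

y_A = 0.708

Take 1 mol A as basis and let X be its fractional conversion, so ξ = X.
Moles: n_A = 1 − X; n_C = X; n_B = X.
Summing: n_T = 1 + X.
Mole fractions y_i = n_i/n_T; K_p = p_C p_B / (p_A) with p_i = y_i·P.
This yields a degree-2 equation in X; solving on (0,1), X = 0.171.
Then n_A = 0.829, n_T = 1.17, so y_A = 0.708.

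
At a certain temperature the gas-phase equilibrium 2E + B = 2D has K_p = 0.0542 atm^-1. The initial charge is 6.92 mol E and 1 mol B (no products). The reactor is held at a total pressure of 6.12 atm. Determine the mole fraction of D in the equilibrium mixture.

Take 1 mol B as basis and let X be its fractional conversion, so ξ = X.
Mole table: n_E = 6.92 − 2X; n_B = 1 − X; n_D = 2X.
Total moles n_T = 7.92 − X.
y_i = n_i/n_T, p_i = y_i·P. K_p = p_D^2 / (p_E^2 p_B).
Substituting and setting equal to 0.0542 atm^-1 gives a polynomial in X; the root in (0,1) is X = 0.463.
Then n_D = 0.926, n_T = 7.46, so y_D = 0.124.

y_D = 0.124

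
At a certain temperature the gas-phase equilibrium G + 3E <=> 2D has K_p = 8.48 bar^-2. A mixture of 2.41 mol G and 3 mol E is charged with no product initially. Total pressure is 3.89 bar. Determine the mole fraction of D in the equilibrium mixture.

y_D = 0.428

Basis: 3 mol E initially; let X = conversion of E. Extent ξ = X.
Species balance: n_G = 2.41 − X; n_E = 3 − 3X; n_D = 2X.
Summing: n_T = 5.41 − 2X.
Mole fractions y_i = n_i/n_T; K_p = p_D^2 / (p_G p_E^3) with p_i = y_i·P.
Setting this equal to 8.48 bar^-2 and taking the physical root (0 < X < 1) gives X = 0.810.
Then n_D = 1.62, n_T = 3.79, so y_D = 0.428.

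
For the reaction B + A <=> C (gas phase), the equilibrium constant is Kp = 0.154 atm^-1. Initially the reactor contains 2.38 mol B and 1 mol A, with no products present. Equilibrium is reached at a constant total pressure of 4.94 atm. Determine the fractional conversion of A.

X = 0.338

Let X = conversion of A (basis 1 mol A); extent of reaction ξ = X.
At extent ξ: n_B = 2.38 − X; n_A = 1 − X; n_C = X.
Summing: n_T = 3.38 − X.
y_i = n_i/n_T, p_i = y_i·P. Kp = p_C / (p_B p_A).
Substituting and setting equal to 0.154 atm^-1 gives a polynomial in X; the root in (0,1) is X = 0.338.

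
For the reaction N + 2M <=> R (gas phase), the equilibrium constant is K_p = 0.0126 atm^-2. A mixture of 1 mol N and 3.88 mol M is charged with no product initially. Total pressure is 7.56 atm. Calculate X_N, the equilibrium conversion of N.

Take 1 mol N as basis and let X be its fractional conversion, so ξ = X.
Mole table: n_N = 1 − X; n_M = 3.88 − 2X; n_R = X.
Total moles n_T = 4.88 − 2X.
Mole fractions y_i = n_i/n_T; K_p = p_R / (p_N p_M^2) with p_i = y_i·P.
Equating to 0.0126 atm^-2 and solving on 0 < X < 1: X = 0.297.

X = 0.297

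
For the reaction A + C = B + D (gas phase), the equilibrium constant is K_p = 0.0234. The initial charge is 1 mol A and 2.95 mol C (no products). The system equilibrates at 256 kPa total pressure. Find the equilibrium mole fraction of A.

y_A = 0.197

Let X = conversion of A (basis 1 mol A); extent of reaction ξ = X.
Mole table: n_A = 1 − X; n_C = 2.95 − X; n_B = X; n_D = X.
Total moles n_T = 3.95 (Δν = 0, constant).
y_i = n_i/n_T, p_i = y_i·P. K_p = p_B p_D / (p_A p_C).
This yields a degree-2 equation in X; solving on (0,1), X = 0.223.
Then n_A = 0.777, n_T = 3.95, so y_A = 0.197.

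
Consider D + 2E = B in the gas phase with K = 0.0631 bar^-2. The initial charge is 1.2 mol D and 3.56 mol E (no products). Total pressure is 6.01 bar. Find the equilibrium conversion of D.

Basis: 1.2 mol D initially; let X = conversion of D. Extent ξ = 1.2X.
Moles: n_D = 1.2 − 1.2X; n_E = 3.56 − 2.4X; n_B = 1.2X.
Total moles n_T = 4.76 − 2.4X.
y_i = n_i/n_T, p_i = y_i·P. K = p_B / (p_D p_E^2).
This yields a degree-3 equation in X; solving on (0,1), X = 0.500.

X = 0.500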